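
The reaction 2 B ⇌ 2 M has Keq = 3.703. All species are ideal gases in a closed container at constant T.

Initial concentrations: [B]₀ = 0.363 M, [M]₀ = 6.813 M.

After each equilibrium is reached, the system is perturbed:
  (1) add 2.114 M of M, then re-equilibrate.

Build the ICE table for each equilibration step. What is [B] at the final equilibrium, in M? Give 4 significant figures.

Q₀ = 352.3 vs Keq = 3.703 ⇒ Q>K, reverse
Step 1:
                    B           M
  I             0.363       6.813
  C             2.091      -2.091
  E             2.454       4.722
  solve Keq expr → x = -1.045; check Q = 3.703
Then add 2.114 M of M.
Step 2:
                    B           M
  I             2.454       6.836
  C            0.7229     -0.7229
  E             3.177       6.113
  solve Keq expr → x = -0.3615; check Q = 3.703

[B]_eq = 3.177 M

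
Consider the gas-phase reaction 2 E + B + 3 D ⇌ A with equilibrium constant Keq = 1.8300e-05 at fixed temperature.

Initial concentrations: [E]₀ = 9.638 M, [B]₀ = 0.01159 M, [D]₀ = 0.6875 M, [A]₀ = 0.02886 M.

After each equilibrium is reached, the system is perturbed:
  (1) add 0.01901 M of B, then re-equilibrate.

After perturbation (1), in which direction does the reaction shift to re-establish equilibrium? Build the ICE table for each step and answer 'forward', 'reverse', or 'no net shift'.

Q₀ = 0.08249 vs Keq = 1.8300e-05 ⇒ Q>K, reverse
Step 1:
                   E          B          D          A
  I            9.638    0.01159     0.6875    0.02886
  C          0.05766    0.02883    0.08648   -0.02883
  E            9.696    0.04042      0.774 3.2238e-05
  solve Keq expr → x = -0.02883; check Q = 1.8300e-05
Then add 0.01901 M of B.
Step 2:
                   E          B          D          A
  I            9.696    0.05943      0.774 3.2238e-05
  C       -3.0284e-05 -1.5142e-05 -4.5427e-05 1.5142e-05
  E            9.696    0.05941     0.7739 4.7381e-05
  solve Keq expr → x = 1.5142e-05; check Q = 1.8300e-05

Direction: forward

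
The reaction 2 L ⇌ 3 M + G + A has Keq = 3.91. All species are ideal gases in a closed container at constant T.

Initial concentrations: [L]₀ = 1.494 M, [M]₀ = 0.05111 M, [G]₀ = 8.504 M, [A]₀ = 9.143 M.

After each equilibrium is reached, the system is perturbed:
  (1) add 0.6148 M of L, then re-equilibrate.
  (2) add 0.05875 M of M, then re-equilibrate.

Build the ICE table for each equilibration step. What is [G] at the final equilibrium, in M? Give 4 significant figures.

[G]_eq = 8.649 M

Q₀ = 0.004651 vs Keq = 3.91 ⇒ Q<K, forward
Step 1:
                    L           M           G           A
  I             1.494     0.05111       8.504       9.143
  C           -0.2482      0.3723      0.1241      0.1241
  E             1.246      0.4234       8.628       9.267
  solve Keq expr → x = 0.1241; check Q = 3.91
Then add 0.6148 M of L.
Step 2:
                    L           M           G           A
  I             1.861      0.4234       8.628       9.267
  C          -0.07548      0.1132     0.03774     0.03774
  E             1.785      0.5366       8.666       9.305
  solve Keq expr → x = 0.03774; check Q = 3.91
Then add 0.05875 M of M.
Step 3:
                    L           M           G           A
  I             1.785      0.5954       8.666       9.305
  C           0.03416    -0.05124    -0.01708    -0.01708
  E             1.819      0.5441       8.649       9.288
  solve Keq expr → x = -0.01708; check Q = 3.91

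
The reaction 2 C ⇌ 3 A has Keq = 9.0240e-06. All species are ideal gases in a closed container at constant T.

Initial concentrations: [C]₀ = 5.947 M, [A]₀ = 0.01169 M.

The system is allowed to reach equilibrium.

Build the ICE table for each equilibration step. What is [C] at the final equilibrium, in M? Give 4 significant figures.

[C]_eq = 5.909 M

Q₀ = 4.5170e-08 vs Keq = 9.0240e-06 ⇒ Q<K, forward
Step 1:
                   C          A
  init         5.947    0.01169
  Δ         -0.03757    0.05636
  eq           5.909    0.06805
  solve Keq expr → x = 0.01879; check Q = 9.0240e-06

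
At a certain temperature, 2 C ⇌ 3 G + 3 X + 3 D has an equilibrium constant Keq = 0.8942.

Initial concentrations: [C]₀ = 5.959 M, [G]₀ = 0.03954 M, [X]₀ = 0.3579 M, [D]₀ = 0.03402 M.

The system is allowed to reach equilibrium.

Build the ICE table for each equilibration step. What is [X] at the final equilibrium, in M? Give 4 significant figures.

Q₀ = 3.1423e-12 vs Keq = 0.8942 ⇒ Q<K, forward
Step 1:
                    C           G           X           D
  I             5.959     0.03954      0.3579     0.03402
  C           -0.8551       1.283       1.283       1.283
  E             5.104       1.322       1.641       1.317
  solve Keq expr → x = 0.4275; check Q = 0.8942

[X]_eq = 1.641 M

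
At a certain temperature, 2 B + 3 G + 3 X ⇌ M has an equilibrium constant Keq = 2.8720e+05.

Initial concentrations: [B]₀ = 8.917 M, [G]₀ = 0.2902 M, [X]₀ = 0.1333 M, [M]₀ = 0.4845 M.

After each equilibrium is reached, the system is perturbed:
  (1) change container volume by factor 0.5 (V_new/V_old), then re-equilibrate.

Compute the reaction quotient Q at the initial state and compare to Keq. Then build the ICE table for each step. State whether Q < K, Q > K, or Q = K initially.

Q₀ = 105.3 vs Keq = 2.8720e+05 ⇒ Q<K, forward
Step 1:
                  B         G         X         M
  init        8.917    0.2902    0.1333    0.4845
  Δ        -0.07788   -0.1168   -0.1168   0.03894
  eq          8.839    0.1734   0.01648    0.5234
  solve Keq expr → x = 0.03894; check Q = 2.8720e+05
Then change container volume by factor 0.5 (V_new/V_old).
Step 2:
                  B         G         X         M
  init        17.68    0.3468   0.03296     1.047
  Δ        -0.01725  -0.02587  -0.02587  0.008623
  eq          17.66    0.3209  0.007091     1.056
  solve Keq expr → x = 0.008623; check Q = 2.8720e+05

Q₀ = 105.3; Q < K (proceeds forward)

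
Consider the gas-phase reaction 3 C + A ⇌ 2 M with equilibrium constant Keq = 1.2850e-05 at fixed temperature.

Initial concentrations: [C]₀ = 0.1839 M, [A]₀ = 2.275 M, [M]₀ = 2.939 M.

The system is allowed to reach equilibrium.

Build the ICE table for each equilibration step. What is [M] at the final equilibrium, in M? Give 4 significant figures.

Q₀ = 610.5 vs Keq = 1.2850e-05 ⇒ Q>K, reverse
Step 1:
                    C           A           M
  I            0.1839       2.275       2.939
  C              4.31       1.437      -2.873
  E             4.494       3.712     0.06579
  solve Keq expr → x = -1.437; check Q = 1.2850e-05

[M]_eq = 0.06579 M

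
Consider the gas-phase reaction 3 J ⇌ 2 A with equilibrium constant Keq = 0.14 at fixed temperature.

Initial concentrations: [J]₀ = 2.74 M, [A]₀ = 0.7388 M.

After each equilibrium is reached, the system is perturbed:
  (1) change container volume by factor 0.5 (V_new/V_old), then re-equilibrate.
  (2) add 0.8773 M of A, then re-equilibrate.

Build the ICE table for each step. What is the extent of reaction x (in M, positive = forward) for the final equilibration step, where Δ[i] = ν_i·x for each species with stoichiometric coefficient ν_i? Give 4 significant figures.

Q₀ = 0.02653 vs Keq = 0.14 ⇒ Q<K, forward
Step 1:
                    J           A
  Initial        2.74      0.7388
  Change      -0.6219      0.4146
  Equil         2.118       1.153
  solve Keq expr → x = 0.2073; check Q = 0.14
Then change container volume by factor 0.5 (V_new/V_old).
Step 2:
                    J           A
  Initial       4.236       2.307
  Change      -0.5354       0.357
  Equil         3.701       2.664
  solve Keq expr → x = 0.1785; check Q = 0.14
Then add 0.8773 M of A.
Step 3:
                    J           A
  Initial       3.701       3.541
  Change       0.4924     -0.3283
  Equil         4.193       3.213
  solve Keq expr → x = -0.1641; check Q = 0.14

x = -0.1641 M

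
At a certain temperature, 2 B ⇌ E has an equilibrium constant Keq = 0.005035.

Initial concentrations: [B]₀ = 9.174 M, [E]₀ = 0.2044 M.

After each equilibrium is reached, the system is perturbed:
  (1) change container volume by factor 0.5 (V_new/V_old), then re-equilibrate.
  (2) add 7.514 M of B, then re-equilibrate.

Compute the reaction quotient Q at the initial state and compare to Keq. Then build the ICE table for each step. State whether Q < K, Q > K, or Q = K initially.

Q₀ = 0.002429 vs Keq = 0.005035 ⇒ Q<K, forward
Step 1:
                    B           E
  init          9.174      0.2044
  Δ           -0.3715      0.1857
  eq            8.803      0.3901
  solve Keq expr → x = 0.1857; check Q = 0.005035
Then change container volume by factor 0.5 (V_new/V_old).
Step 2:
                    B           E
  init          17.61      0.7803
  Δ            -1.162       0.581
  eq            16.44       1.361
  solve Keq expr → x = 0.581; check Q = 0.005035
Then add 7.514 M of B.
Step 3:
                    B           E
  init          23.96       1.361
  Δ            -2.092       1.046
  eq            21.87       2.407
  solve Keq expr → x = 1.046; check Q = 0.005035

Q₀ = 0.002429; Q < K (proceeds forward)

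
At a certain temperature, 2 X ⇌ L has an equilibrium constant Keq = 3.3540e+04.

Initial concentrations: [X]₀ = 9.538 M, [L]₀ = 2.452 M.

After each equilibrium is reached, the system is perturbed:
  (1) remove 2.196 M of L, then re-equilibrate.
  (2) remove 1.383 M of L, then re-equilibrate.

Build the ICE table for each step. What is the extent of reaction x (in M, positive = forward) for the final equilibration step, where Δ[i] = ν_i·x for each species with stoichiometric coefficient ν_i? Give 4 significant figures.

x = 9.0982e-04 M

Q₀ = 0.02695 vs Keq = 3.3540e+04 ⇒ Q<K, forward
Step 1:
                  X         L
  I           9.538     2.452
  C          -9.523     4.762
  E         0.01467     7.214
  solve Keq expr → x = 4.762; check Q = 3.3540e+04
Then remove 2.196 M of L.
Step 2:
                  X         L
  I         0.01467     5.018
  C       -0.002433  0.001216
  E         0.01223     5.019
  solve Keq expr → x = 0.001216; check Q = 3.3540e+04
Then remove 1.383 M of L.
Step 3:
                  X         L
  I         0.01223     3.636
  C        -0.00182 9.0982e-04
  E         0.01041     3.637
  solve Keq expr → x = 9.0982e-04; check Q = 3.3540e+04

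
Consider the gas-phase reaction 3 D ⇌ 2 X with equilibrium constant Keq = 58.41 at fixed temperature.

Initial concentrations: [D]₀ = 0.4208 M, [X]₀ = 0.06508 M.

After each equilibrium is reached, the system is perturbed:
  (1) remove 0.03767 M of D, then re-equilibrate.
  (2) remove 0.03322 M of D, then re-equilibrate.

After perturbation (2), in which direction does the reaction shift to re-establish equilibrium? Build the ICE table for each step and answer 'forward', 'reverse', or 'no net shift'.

Q₀ = 0.05684 vs Keq = 58.41 ⇒ Q<K, forward
Step 1:
                   D          X
  I           0.4208    0.06508
  C          -0.3123     0.2082
  E           0.1085     0.2733
  solve Keq expr → x = 0.1041; check Q = 58.41
Then remove 0.03767 M of D.
Step 2:
                   D          X
  I          0.07086     0.2733
  C          0.03195    -0.0213
  E           0.1028      0.252
  solve Keq expr → x = -0.01065; check Q = 58.41
Then remove 0.03322 M of D.
Step 3:
                   D          X
  I          0.06959      0.252
  C          0.02806   -0.01871
  E          0.09766     0.2332
  solve Keq expr → x = -0.009355; check Q = 58.41

Direction: reverse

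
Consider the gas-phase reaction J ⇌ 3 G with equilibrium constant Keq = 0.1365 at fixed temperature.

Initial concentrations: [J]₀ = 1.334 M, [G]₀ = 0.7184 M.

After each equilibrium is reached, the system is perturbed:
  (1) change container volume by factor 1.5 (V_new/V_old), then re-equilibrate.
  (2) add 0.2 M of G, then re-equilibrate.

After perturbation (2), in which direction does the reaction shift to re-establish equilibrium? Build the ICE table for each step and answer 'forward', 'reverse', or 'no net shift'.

Q₀ = 0.2779 vs Keq = 0.1365 ⇒ Q>K, reverse
Step 1:
                  J         G
  Initial     1.334    0.7184
  Change    0.04828   -0.1448
  Equil       1.382    0.5736
  solve Keq expr → x = -0.04828; check Q = 0.1365
Then change container volume by factor 1.5 (V_new/V_old).
Step 2:
                  J         G
  Initial    0.9215    0.3824
  Change   -0.03728    0.1118
  Equil      0.8842    0.4942
  solve Keq expr → x = 0.03728; check Q = 0.1365
Then add 0.2 M of G.
Step 3:
                  J         G
  Initial    0.8842    0.6942
  Change    0.06285   -0.1886
  Equil      0.9471    0.5056
  solve Keq expr → x = -0.06285; check Q = 0.1365

Direction: reverse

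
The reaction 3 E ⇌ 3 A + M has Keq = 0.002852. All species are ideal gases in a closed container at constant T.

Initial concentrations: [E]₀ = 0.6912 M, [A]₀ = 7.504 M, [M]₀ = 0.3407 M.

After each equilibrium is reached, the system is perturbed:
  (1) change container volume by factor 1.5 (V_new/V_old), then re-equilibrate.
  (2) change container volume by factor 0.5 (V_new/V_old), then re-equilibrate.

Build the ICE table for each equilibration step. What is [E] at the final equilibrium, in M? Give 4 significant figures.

Q₀ = 436 vs Keq = 0.002852 ⇒ Q>K, reverse
Step 1:
                    E           A           M
  I            0.6912       7.504      0.3407
  C             1.022      -1.022     -0.3406
  E             1.713       6.482  5.2649e-05
  solve Keq expr → x = -0.3406; check Q = 0.002852
Then change container volume by factor 1.5 (V_new/V_old).
Step 2:
                    E           A           M
  I             1.142       4.321  3.5099e-05
  C       -5.2621e-05  5.2621e-05  1.7540e-05
  E             1.142       4.321  5.2640e-05
  solve Keq expr → x = 1.7540e-05; check Q = 0.002852
Then change container volume by factor 0.5 (V_new/V_old).
Step 3:
                    E           A           M
  I             2.284       8.643  1.0528e-04
  C        1.5788e-04 -1.5788e-04 -5.2626e-05
  E             2.284       8.643  5.2654e-05
  solve Keq expr → x = -5.2626e-05; check Q = 0.002852

[E]_eq = 2.284 M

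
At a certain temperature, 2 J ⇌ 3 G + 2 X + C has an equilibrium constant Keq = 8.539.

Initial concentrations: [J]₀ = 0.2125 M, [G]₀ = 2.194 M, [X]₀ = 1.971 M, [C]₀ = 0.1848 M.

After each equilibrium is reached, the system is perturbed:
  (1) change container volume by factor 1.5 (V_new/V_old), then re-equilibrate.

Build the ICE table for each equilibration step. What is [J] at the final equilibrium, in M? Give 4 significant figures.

Q₀ = 167.9 vs Keq = 8.539 ⇒ Q>K, reverse
Step 1:
                    J           G           X           C
  I            0.2125       2.194       1.971      0.1848
  C            0.2151     -0.3226     -0.2151     -0.1075
  E            0.4276       1.871       1.756     0.07726
  solve Keq expr → x = -0.1075; check Q = 8.539
Then change container volume by factor 1.5 (V_new/V_old).
Step 2:
                    J           G           X           C
  I            0.2851       1.248       1.171     0.05151
  C          -0.07904      0.1186     0.07904     0.03952
  E             0.206       1.366        1.25     0.09102
  solve Keq expr → x = 0.03952; check Q = 8.539

[J]_eq = 0.206 M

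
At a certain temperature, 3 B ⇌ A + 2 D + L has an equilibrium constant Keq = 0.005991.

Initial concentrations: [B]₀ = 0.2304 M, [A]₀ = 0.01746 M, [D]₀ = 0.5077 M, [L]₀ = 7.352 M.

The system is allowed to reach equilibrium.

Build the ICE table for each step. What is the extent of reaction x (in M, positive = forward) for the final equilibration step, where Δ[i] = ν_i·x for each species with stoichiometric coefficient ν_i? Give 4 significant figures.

x = -0.01738 M

Q₀ = 2.705 vs Keq = 0.005991 ⇒ Q>K, reverse
Step 1:
                   B          A          D          L
  Initial     0.2304    0.01746     0.5077      7.352
  Change     0.05213   -0.01738   -0.03476   -0.01738
  Equil       0.2825 8.2358e-05     0.4729      7.335
  solve Keq expr → x = -0.01738; check Q = 0.005991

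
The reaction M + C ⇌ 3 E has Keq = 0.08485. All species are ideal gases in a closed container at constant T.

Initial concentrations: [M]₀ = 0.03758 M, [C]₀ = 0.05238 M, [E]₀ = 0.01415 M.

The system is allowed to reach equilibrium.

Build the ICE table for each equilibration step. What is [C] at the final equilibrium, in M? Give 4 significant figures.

[C]_eq = 0.04184 M

Q₀ = 0.001439 vs Keq = 0.08485 ⇒ Q<K, forward
Step 1:
                   M          C          E
  I          0.03758    0.05238    0.01415
  C         -0.01054   -0.01054    0.03163
  E          0.02704    0.04184    0.04578
  solve Keq expr → x = 0.01054; check Q = 0.08485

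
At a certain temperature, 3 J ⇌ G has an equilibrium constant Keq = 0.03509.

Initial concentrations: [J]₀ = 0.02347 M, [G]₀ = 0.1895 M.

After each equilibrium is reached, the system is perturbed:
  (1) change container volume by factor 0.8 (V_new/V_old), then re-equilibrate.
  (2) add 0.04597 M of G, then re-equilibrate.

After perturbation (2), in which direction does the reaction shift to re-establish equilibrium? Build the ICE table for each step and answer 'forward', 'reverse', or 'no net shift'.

Direction: reverse

Q₀ = 1.4658e+04 vs Keq = 0.03509 ⇒ Q>K, reverse
Step 1:
                   J          G
  init       0.02347     0.1895
  Δ           0.5488    -0.1829
  eq          0.5722   0.006575
  solve Keq expr → x = -0.1829; check Q = 0.03509
Then change container volume by factor 0.8 (V_new/V_old).
Step 2:
                   J          G
  init        0.7153   0.008219
  Δ         -0.01197   0.003989
  eq          0.7033    0.01221
  solve Keq expr → x = 0.003989; check Q = 0.03509
Then add 0.04597 M of G.
Step 3:
                   J          G
  init        0.7033    0.05818
  Δ           0.1165   -0.03884
  eq          0.8199    0.01934
  solve Keq expr → x = -0.03884; check Q = 0.03509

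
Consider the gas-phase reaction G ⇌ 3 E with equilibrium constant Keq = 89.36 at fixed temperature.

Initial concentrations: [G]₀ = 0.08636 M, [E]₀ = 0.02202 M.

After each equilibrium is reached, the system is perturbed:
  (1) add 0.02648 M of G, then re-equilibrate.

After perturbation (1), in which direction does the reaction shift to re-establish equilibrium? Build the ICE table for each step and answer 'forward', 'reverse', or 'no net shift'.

Q₀ = 1.2363e-04 vs Keq = 89.36 ⇒ Q<K, forward
Step 1:
                  G         E
  I         0.08636   0.02202
  C        -0.08611    0.2583
  E       2.4661e-04    0.2804
  solve Keq expr → x = 0.08611; check Q = 89.36
Then add 0.02648 M of G.
Step 2:
                  G         E
  I         0.02673    0.2804
  C        -0.02621   0.07863
  E       5.1772e-04     0.359
  solve Keq expr → x = 0.02621; check Q = 89.36

Direction: forward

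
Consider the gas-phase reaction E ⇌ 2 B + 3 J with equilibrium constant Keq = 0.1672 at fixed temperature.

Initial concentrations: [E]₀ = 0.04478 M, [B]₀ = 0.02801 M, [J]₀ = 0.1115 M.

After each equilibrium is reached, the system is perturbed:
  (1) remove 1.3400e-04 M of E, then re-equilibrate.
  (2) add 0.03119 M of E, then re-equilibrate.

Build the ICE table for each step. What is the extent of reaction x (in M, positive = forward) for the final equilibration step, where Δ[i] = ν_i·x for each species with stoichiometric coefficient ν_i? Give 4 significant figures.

x = 0.02665 M

Q₀ = 2.4287e-05 vs Keq = 0.1672 ⇒ Q<K, forward
Step 1:
                   E          B          J
  Initial    0.04478    0.02801     0.1115
  Change    -0.04365    0.08729     0.1309
  Equil     0.001133     0.1153     0.2424
  solve Keq expr → x = 0.04365; check Q = 0.1672
Then remove 1.3400e-04 M of E.
Step 2:
                   E          B          J
  Initial 9.9910e-04     0.1153     0.2424
  Change  1.2395e-04 -2.4790e-04 -3.7185e-04
  Equil     0.001123     0.1151     0.2421
  solve Keq expr → x = -1.2395e-04; check Q = 0.1672
Then add 0.03119 M of E.
Step 3:
                   E          B          J
  Initial    0.03231     0.1151     0.2421
  Change    -0.02665     0.0533    0.07996
  Equil     0.005661     0.1684      0.322
  solve Keq expr → x = 0.02665; check Q = 0.1672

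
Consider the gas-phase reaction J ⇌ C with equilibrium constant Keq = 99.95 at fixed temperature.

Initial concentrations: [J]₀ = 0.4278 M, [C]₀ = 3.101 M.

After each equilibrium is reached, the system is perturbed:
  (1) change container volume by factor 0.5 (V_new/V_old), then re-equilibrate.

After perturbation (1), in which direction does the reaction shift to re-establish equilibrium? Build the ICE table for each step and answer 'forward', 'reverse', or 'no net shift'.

Direction: no net shift

Q₀ = 7.249 vs Keq = 99.95 ⇒ Q<K, forward
Step 1:
                  J         C
  Initial    0.4278     3.101
  Change    -0.3928    0.3928
  Equil     0.03496     3.494
  solve Keq expr → x = 0.3928; check Q = 99.95
Then change container volume by factor 0.5 (V_new/V_old).
Step 2:
                  J         C
  Initial   0.06991     6.988
  Change          0         0
  Equil     0.06991     6.988
  solve Keq expr → x = 0; check Q = 99.95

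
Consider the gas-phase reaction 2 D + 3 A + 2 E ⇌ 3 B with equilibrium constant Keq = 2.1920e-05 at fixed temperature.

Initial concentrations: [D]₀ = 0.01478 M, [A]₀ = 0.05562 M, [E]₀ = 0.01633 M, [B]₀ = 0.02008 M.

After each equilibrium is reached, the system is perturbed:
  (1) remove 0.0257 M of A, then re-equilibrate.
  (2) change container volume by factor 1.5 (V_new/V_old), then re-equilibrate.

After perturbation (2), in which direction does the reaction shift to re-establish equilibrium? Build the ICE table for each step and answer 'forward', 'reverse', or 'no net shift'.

Direction: reverse

Q₀ = 8.0775e+05 vs Keq = 2.1920e-05 ⇒ Q>K, reverse
Step 1:
                  D         A         E         B
  init      0.01478   0.05562   0.01633   0.02008
  Δ         0.01337   0.02006   0.01337  -0.02006
  eq        0.02815   0.07568    0.0297 1.8801e-05
  solve Keq expr → x = -0.006687; check Q = 2.1920e-05
Then remove 0.0257 M of A.
Step 2:
                  D         A         E         B
  init      0.02815   0.04998    0.0297 1.8801e-05
  Δ       4.2536e-06 6.3804e-06 4.2536e-06 -6.3804e-06
  eq        0.02816   0.04999   0.02971 1.2420e-05
  solve Keq expr → x = -2.1268e-06; check Q = 2.1920e-05
Then change container volume by factor 1.5 (V_new/V_old).
Step 3:
                  D         A         E         B
  init      0.01877   0.03333   0.01981 8.2802e-06
  Δ       2.3044e-06 3.4567e-06 2.3044e-06 -3.4567e-06
  eq        0.01877   0.03333   0.01981 4.8236e-06
  solve Keq expr → x = -1.1522e-06; check Q = 2.1920e-05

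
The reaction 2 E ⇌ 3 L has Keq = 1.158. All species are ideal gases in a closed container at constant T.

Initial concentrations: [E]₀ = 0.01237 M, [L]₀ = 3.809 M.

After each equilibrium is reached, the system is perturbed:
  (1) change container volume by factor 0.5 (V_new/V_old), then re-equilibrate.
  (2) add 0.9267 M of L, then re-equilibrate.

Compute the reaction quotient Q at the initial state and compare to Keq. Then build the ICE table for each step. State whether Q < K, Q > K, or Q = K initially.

Q₀ = 3.6115e+05; Q > K (proceeds reverse)

Q₀ = 3.6115e+05 vs Keq = 1.158 ⇒ Q>K, reverse
Step 1:
                   E          L
  I          0.01237      3.809
  C            1.583     -2.375
  E            1.596      1.434
  solve Keq expr → x = -0.7917; check Q = 1.158
Then change container volume by factor 0.5 (V_new/V_old).
Step 2:
                   E          L
  I            3.191      2.868
  C           0.3006    -0.4509
  E            3.492      2.417
  solve Keq expr → x = -0.1503; check Q = 1.158
Then add 0.9267 M of L.
Step 3:
                   E          L
  I            3.492      3.344
  C           0.4748    -0.7123
  E            3.967      2.631
  solve Keq expr → x = -0.2374; check Q = 1.158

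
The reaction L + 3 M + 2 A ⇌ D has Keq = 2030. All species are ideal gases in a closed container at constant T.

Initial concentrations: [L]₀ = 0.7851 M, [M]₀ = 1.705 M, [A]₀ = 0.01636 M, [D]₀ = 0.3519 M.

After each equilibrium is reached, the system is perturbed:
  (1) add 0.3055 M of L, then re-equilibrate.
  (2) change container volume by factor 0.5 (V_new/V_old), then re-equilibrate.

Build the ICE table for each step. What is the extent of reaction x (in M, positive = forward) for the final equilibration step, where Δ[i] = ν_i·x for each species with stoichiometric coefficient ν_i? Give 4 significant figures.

x = 0.004763 M

Q₀ = 337.9 vs Keq = 2030 ⇒ Q<K, forward
Step 1:
                   L          M          A          D
  Initial     0.7851      1.705    0.01636     0.3519
  Change   -0.004767    -0.0143  -0.009534   0.004767
  Equil       0.7803      1.691   0.006826     0.3567
  solve Keq expr → x = 0.004767; check Q = 2030
Then add 0.3055 M of L.
Step 2:
                   L          M          A          D
  Initial      1.086      1.691   0.006826     0.3567
  Change  -5.1294e-04  -0.001539  -0.001026 5.1294e-04
  Equil        1.085      1.689     0.0058     0.3572
  solve Keq expr → x = 5.1294e-04; check Q = 2030
Then change container volume by factor 0.5 (V_new/V_old).
Step 3:
                   L          M          A          D
  Initial      2.171      3.378     0.0116     0.7144
  Change   -0.004763   -0.01429  -0.009527   0.004763
  Equil        2.166      3.364   0.002073     0.7191
  solve Keq expr → x = 0.004763; check Q = 2030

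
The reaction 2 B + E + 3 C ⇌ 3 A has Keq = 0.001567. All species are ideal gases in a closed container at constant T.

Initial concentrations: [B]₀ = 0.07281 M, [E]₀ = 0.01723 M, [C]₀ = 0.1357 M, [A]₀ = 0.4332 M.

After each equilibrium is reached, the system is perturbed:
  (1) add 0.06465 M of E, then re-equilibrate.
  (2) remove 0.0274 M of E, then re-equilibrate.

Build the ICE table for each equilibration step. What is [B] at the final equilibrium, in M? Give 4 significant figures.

[B]_eq = 0.3494 M

Q₀ = 3.5617e+05 vs Keq = 0.001567 ⇒ Q>K, reverse
Step 1:
                  B         E         C         A
  init      0.07281   0.01723    0.1357    0.4332
  Δ          0.2774    0.1387    0.4161   -0.4161
  eq         0.3502    0.1559    0.5518   0.01714
  solve Keq expr → x = -0.1387; check Q = 0.001567
Then add 0.06465 M of E.
Step 2:
                  B         E         C         A
  init       0.3502    0.2206    0.5518   0.01714
  Δ        -0.00131 -6.5509e-04 -0.001965  0.001965
  eq         0.3489    0.2199    0.5498    0.0191
  solve Keq expr → x = 6.5509e-04; check Q = 0.001567
Then remove 0.0274 M of E.
Step 3:
                  B         E         C         A
  init       0.3489    0.1925    0.5498    0.0191
  Δ       5.1778e-04 2.5889e-04 7.7667e-04 -7.7667e-04
  eq         0.3494    0.1928    0.5506   0.01833
  solve Keq expr → x = -2.5889e-04; check Q = 0.001567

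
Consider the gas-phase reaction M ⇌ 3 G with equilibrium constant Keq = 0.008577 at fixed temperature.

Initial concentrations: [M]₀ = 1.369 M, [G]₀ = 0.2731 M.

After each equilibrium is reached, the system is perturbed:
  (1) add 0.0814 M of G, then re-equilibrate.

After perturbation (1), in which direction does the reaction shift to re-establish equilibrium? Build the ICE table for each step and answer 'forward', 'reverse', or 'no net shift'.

Direction: reverse

Q₀ = 0.01488 vs Keq = 0.008577 ⇒ Q>K, reverse
Step 1:
                    M           G
  init          1.369      0.2731
  Δ           0.01499    -0.04498
  eq            1.384      0.2281
  solve Keq expr → x = -0.01499; check Q = 0.008577
Then add 0.0814 M of G.
Step 2:
                    M           G
  init          1.384      0.3095
  Δ           0.02665    -0.07995
  eq            1.411      0.2296
  solve Keq expr → x = -0.02665; check Q = 0.008577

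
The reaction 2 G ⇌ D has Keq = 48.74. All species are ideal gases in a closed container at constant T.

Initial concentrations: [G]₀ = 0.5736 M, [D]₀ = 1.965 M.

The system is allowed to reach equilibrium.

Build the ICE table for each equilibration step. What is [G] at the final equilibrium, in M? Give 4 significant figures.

Q₀ = 5.972 vs Keq = 48.74 ⇒ Q<K, forward
Step 1:
                   G          D
  init        0.5736      1.965
  Δ          -0.3637     0.1819
  eq          0.2099      2.147
  solve Keq expr → x = 0.1819; check Q = 48.74

[G]_eq = 0.2099 M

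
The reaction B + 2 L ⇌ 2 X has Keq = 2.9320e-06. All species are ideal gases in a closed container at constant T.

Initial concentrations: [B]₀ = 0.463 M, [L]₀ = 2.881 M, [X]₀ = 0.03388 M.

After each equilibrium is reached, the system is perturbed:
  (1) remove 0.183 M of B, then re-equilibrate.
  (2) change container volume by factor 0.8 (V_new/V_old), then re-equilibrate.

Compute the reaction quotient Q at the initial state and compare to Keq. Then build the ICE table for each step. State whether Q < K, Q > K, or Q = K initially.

Q₀ = 2.9869e-04; Q > K (proceeds reverse)

Q₀ = 2.9869e-04 vs Keq = 2.9320e-06 ⇒ Q>K, reverse
Step 1:
                   B          L          X
  I            0.463      2.881    0.03388
  C          0.01522    0.03043   -0.03043
  E           0.4782      2.911   0.003447
  solve Keq expr → x = -0.01522; check Q = 2.9320e-06
Then remove 0.183 M of B.
Step 2:
                   B          L          X
  I           0.2952      2.911   0.003447
  C       3.6821e-04 7.3641e-04 -7.3641e-04
  E           0.2956      2.912   0.002711
  solve Keq expr → x = -3.6821e-04; check Q = 2.9320e-06
Then change container volume by factor 0.8 (V_new/V_old).
Step 3:
                   B          L          X
  I           0.3695       3.64   0.003389
  C       -1.9928e-04 -3.9856e-04 3.9856e-04
  E           0.3693       3.64   0.003787
  solve Keq expr → x = 1.9928e-04; check Q = 2.9320e-06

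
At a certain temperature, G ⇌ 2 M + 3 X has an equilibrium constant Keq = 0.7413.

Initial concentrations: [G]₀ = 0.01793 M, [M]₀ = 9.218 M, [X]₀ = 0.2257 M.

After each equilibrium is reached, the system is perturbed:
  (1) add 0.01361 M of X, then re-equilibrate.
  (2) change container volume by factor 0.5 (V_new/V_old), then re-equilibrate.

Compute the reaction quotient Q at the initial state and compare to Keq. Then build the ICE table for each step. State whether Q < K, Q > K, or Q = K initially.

Q₀ = 54.49; Q > K (proceeds reverse)

Q₀ = 54.49 vs Keq = 0.7413 ⇒ Q>K, reverse
Step 1:
                  G         M         X
  I         0.01793     9.218    0.2257
  C          0.0474  -0.09481   -0.1422
  E         0.06533     9.123   0.08349
  solve Keq expr → x = -0.0474; check Q = 0.7413
Then add 0.01361 M of X.
Step 2:
                  G         M         X
  I         0.06533     9.123    0.0971
  C        0.003968 -0.007936   -0.0119
  E          0.0693     9.115   0.08519
  solve Keq expr → x = -0.003968; check Q = 0.7413
Then change container volume by factor 0.5 (V_new/V_old).
Step 3:
                  G         M         X
  I          0.1386     18.23    0.1704
  C         0.03256  -0.06511  -0.09767
  E          0.1712     18.17   0.07272
  solve Keq expr → x = -0.03256; check Q = 0.7413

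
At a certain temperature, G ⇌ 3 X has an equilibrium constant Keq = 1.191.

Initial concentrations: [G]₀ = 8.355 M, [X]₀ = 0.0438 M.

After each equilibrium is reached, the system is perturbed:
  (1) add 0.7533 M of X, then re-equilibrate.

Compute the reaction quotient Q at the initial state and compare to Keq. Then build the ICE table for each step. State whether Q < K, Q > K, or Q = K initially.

Q₀ = 1.0057e-05; Q < K (proceeds forward)

Q₀ = 1.0057e-05 vs Keq = 1.191 ⇒ Q<K, forward
Step 1:
                   G          X
  init         8.355     0.0438
  Δ          -0.6823      2.047
  eq           7.673      2.091
  solve Keq expr → x = 0.6823; check Q = 1.191
Then add 0.7533 M of X.
Step 2:
                   G          X
  init         7.673      2.844
  Δ           0.2438    -0.7314
  eq           7.917      2.113
  solve Keq expr → x = -0.2438; check Q = 1.191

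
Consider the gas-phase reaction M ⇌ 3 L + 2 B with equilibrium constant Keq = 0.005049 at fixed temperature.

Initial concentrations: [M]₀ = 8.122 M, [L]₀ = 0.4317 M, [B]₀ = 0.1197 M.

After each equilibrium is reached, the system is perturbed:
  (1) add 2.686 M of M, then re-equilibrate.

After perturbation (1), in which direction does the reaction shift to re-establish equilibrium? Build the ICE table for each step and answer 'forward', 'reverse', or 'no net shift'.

Direction: forward

Q₀ = 1.4193e-04 vs Keq = 0.005049 ⇒ Q<K, forward
Step 1:
                  M         L         B
  init        8.122    0.4317    0.1197
  Δ         -0.1005    0.3014    0.2009
  eq          8.022    0.7331    0.3206
  solve Keq expr → x = 0.1005; check Q = 0.005049
Then add 2.686 M of M.
Step 2:
                  M         L         B
  init        10.71    0.7331    0.3206
  Δ        -0.01198   0.03594   0.02396
  eq           10.7     0.769    0.3446
  solve Keq expr → x = 0.01198; check Q = 0.005049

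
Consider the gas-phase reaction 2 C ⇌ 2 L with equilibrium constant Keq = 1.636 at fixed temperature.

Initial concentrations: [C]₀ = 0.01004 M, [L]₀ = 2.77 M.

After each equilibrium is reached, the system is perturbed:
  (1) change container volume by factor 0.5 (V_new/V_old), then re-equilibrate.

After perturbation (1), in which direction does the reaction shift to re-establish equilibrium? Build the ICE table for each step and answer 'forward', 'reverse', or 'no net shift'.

Direction: no net shift

Q₀ = 7.6119e+04 vs Keq = 1.636 ⇒ Q>K, reverse
Step 1:
                    C           L
  init        0.01004        2.77
  Δ              1.21       -1.21
  eq             1.22        1.56
  solve Keq expr → x = -0.6049; check Q = 1.636
Then change container volume by factor 0.5 (V_new/V_old).
Step 2:
                    C           L
  init           2.44        3.12
  Δ                 0           0
  eq             2.44        3.12
  solve Keq expr → x = 0; check Q = 1.636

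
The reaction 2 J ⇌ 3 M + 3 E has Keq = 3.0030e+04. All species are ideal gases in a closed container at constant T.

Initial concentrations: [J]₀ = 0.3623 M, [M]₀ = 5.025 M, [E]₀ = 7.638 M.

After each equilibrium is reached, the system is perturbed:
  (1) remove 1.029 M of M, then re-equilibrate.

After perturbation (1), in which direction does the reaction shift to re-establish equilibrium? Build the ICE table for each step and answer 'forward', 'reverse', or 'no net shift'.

Direction: forward

Q₀ = 4.3074e+05 vs Keq = 3.0030e+04 ⇒ Q>K, reverse
Step 1:
                   J          M          E
  I           0.3623      5.025      7.638
  C           0.5336    -0.8004    -0.8004
  E           0.8959      4.225      6.838
  solve Keq expr → x = -0.2668; check Q = 3.0030e+04
Then remove 1.029 M of M.
Step 2:
                   J          M          E
  I           0.8959      3.196      6.838
  C          -0.1862     0.2793     0.2793
  E           0.7097      3.475      7.117
  solve Keq expr → x = 0.0931; check Q = 3.0030e+04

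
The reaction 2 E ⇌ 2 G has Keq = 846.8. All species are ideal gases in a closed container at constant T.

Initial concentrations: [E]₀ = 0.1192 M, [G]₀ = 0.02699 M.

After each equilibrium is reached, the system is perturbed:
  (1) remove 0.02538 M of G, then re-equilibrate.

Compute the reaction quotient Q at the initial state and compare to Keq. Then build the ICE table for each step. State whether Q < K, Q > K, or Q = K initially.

Q₀ = 0.05127 vs Keq = 846.8 ⇒ Q<K, forward
Step 1:
                   E          G
  I           0.1192    0.02699
  C          -0.1143     0.1143
  E         0.004857     0.1413
  solve Keq expr → x = 0.05717; check Q = 846.8
Then remove 0.02538 M of G.
Step 2:
                   E          G
  I         0.004857      0.116
  C       -8.4319e-04 8.4319e-04
  E         0.004014     0.1168
  solve Keq expr → x = 4.2160e-04; check Q = 846.8

Q₀ = 0.05127; Q < K (proceeds forward)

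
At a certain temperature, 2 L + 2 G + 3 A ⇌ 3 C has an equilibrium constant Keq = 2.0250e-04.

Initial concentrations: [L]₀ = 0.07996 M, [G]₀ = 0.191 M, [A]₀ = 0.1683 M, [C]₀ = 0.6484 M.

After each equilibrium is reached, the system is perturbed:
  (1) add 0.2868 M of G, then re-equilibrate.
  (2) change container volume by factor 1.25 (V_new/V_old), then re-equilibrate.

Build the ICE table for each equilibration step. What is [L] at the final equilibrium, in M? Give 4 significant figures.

Q₀ = 2.4517e+05 vs Keq = 2.0250e-04 ⇒ Q>K, reverse
Step 1:
                   L          G          A          C
  init       0.07996      0.191     0.1683     0.6484
  Δ           0.4182     0.4182     0.6273    -0.6273
  eq          0.4982     0.6092     0.7956     0.0211
  solve Keq expr → x = -0.2091; check Q = 2.0250e-04
Then add 0.2868 M of G.
Step 2:
                   L          G          A          C
  init        0.4982      0.896     0.7956     0.0211
  Δ        -0.003849  -0.003849  -0.005773   0.005773
  eq          0.4943     0.8922     0.7898    0.02687
  solve Keq expr → x = 0.001924; check Q = 2.0250e-04
Then change container volume by factor 1.25 (V_new/V_old).
Step 3:
                   L          G          A          C
  init        0.3954     0.7137     0.6319     0.0215
  Δ         0.003501   0.003501   0.005252  -0.005252
  eq           0.399     0.7172     0.6371    0.01625
  solve Keq expr → x = -0.001751; check Q = 2.0250e-04

[L]_eq = 0.399 M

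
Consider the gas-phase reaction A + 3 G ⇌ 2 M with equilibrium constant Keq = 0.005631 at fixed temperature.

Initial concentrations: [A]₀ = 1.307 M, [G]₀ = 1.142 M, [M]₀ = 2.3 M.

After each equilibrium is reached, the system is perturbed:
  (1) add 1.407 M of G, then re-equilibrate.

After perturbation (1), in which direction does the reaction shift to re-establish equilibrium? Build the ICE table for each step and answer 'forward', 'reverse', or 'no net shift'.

Direction: forward

Q₀ = 2.718 vs Keq = 0.005631 ⇒ Q>K, reverse
Step 1:
                   A          G          M
  Initial      1.307      1.142        2.3
  Change      0.7916      2.375     -1.583
  Equil        2.099      3.517     0.7169
  solve Keq expr → x = -0.7916; check Q = 0.005631
Then add 1.407 M of G.
Step 2:
                   A          G          M
  Initial      2.099      4.924     0.7169
  Change     -0.1421    -0.4263     0.2842
  Equil        1.956      4.497      1.001
  solve Keq expr → x = 0.1421; check Q = 0.005631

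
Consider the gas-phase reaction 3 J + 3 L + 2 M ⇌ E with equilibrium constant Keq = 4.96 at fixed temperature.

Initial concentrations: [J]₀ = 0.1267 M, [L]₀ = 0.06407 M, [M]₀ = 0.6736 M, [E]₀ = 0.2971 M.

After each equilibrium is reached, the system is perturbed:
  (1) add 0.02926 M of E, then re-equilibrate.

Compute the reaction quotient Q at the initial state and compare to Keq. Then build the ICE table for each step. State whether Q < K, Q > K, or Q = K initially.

Q₀ = 1.2241e+06; Q > K (proceeds reverse)

Q₀ = 1.2241e+06 vs Keq = 4.96 ⇒ Q>K, reverse
Step 1:
                  J         L         M         E
  Initial    0.1267   0.06407    0.6736    0.2971
  Change     0.4626    0.4626    0.3084   -0.1542
  Equil      0.5893    0.5266     0.982    0.1429
  solve Keq expr → x = -0.1542; check Q = 4.96
Then add 0.02926 M of E.
Step 2:
                  J         L         M         E
  Initial    0.5893    0.5266     0.982    0.1722
  Change    0.01333   0.01333  0.008886 -0.004443
  Equil      0.6026      0.54    0.9909    0.1677
  solve Keq expr → x = -0.004443; check Q = 4.96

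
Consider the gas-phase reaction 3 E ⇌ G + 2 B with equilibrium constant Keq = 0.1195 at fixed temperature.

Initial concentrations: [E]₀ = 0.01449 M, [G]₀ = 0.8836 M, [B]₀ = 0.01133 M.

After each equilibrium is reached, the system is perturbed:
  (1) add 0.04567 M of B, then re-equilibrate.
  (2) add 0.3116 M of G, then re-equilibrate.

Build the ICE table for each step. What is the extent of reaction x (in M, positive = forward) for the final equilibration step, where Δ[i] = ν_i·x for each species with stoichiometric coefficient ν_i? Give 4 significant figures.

Q₀ = 37.28 vs Keq = 0.1195 ⇒ Q>K, reverse
Step 1:
                    E           G           B
  init        0.01449      0.8836     0.01133
  Δ           0.01429   -0.004765   -0.009529
  eq          0.02878      0.8788    0.001801
  solve Keq expr → x = -0.004765; check Q = 0.1195
Then add 0.04567 M of B.
Step 2:
                    E           G           B
  init        0.02878      0.8788     0.04747
  Δ           0.05713    -0.01904    -0.03808
  eq          0.08591      0.8598    0.009387
  solve Keq expr → x = -0.01904; check Q = 0.1195
Then add 0.3116 M of G.
Step 3:
                    E           G           B
  init        0.08591       1.171    0.009387
  Δ          0.001663 -5.5418e-04   -0.001108
  eq          0.08757       1.171    0.008279
  solve Keq expr → x = -5.5418e-04; check Q = 0.1195

x = -5.5418e-04 M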